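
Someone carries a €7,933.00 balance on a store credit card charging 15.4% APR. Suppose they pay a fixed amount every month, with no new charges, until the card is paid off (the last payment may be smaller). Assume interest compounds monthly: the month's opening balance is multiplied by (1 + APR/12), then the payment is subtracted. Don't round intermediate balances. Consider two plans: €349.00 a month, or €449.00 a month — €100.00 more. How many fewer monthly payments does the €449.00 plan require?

7 fewer payments

Monthly rate r = 15.4%/12 = 1.28333% = 0.0128333.
At €349.00/mo: n = ⌈−ln(1 − rB₀/P)/ln(1+r)⌉ = 28 payments (last €16.70); total interest = total paid − €7,933.00 = €1,506.70.
At €449.00/mo: 21 payments (last €74.62); total interest €1,121.62.
Payments saved = 28 − 21 = 7.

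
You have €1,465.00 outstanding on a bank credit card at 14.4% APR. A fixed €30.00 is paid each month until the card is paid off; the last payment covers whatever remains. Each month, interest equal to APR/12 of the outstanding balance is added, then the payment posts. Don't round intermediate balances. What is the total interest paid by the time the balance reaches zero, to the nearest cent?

€752.94

Monthly rate r = 14.4%/12 = 1.2% = 0.012.
Payoff takes n = ⌈−ln(1 − rB₀/P)/ln(1+r)⌉ = ⌈73.931⌉ = 74 payments; the last is €27.94.
Total paid = 73·€30.00 + €27.94 = €2,217.94.
Total interest = total paid − principal = €2,217.94 − €1,465.00 = €752.94.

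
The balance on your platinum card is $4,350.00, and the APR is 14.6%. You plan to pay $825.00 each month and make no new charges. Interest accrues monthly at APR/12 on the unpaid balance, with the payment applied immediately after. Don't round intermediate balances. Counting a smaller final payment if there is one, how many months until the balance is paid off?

6 months

Monthly rate r = 14.6%/12 = 1.21667% = 0.0121667.
Recurrence: B ← B·(1+r) − $825.00.
Month 1: interest $52.92; balance after payment $3,577.93.
Month 2: interest $43.53; balance after payment $2,796.46.
Month 3: interest $34.02; balance after payment $2,005.48.
Month 4: interest $24.40; balance after payment $1,204.88.
Month 5: interest $14.66; balance after payment $394.54.
Month 6: interest $4.80; balance after payment $0.00.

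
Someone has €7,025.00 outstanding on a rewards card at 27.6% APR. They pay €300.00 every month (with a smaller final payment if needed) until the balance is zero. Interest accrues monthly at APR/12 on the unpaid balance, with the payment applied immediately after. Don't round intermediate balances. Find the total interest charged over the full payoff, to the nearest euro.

Monthly rate r = 27.6%/12 = 2.3% = 0.023.
Payoff takes n = ⌈−ln(1 − rB₀/P)/ln(1+r)⌉ = ⌈34.014⌉ = 35 payments; the last is €4.15.
Total paid = 34·€300.00 + €4.15 = €10,204.15.
Total interest = total paid − principal = €10,204.15 − €7,025.00 = €3,179.15.

€3,179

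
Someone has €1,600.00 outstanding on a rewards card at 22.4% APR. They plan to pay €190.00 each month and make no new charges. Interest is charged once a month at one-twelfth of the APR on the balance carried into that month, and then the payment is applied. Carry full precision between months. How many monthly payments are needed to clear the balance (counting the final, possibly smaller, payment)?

Monthly rate r = 22.4%/12 = 1.86667% = 0.0186667.
Recurrence: B ← B·(1+r) − €190.00.
Month 1: interest €29.87; balance after payment €1,439.87.
Month 2: interest €26.88; balance after payment €1,276.74.
Closed form: n = −ln(1 − rB₀/P)/ln(1+r) = −ln(0.84281)/ln(1.01867) ≈ 9.247, so the balance reaches zero during payment 10.

10 months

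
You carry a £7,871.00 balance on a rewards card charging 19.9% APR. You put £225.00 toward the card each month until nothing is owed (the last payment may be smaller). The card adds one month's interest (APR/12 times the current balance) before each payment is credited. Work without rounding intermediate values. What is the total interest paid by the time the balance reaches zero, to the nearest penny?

£4,000.74

Monthly rate r = 19.9%/12 = 1.65833% = 0.0165833.
Payoff takes n = ⌈−ln(1 − rB₀/P)/ln(1+r)⌉ = ⌈52.762⌉ = 53 payments; the last is £171.74.
Total paid = 52·£225.00 + £171.74 = £11,871.74.
Total interest = total paid − principal = £11,871.74 − £7,871.00 = £4,000.74.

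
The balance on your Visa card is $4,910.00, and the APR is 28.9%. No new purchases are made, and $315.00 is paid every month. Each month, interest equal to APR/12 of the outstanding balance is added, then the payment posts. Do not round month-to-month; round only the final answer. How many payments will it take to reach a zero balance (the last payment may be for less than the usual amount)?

20 payments

Monthly rate r = 28.9%/12 = 2.40833% = 0.0240833.
Recurrence: B ← B·(1+r) − $315.00.
Month 1: interest $118.25; balance after payment $4,713.25.
Month 2: interest $113.51; balance after payment $4,511.76.
Closed form: n = −ln(1 − rB₀/P)/ln(1+r) = −ln(0.62461)/ln(1.02408) ≈ 19.776, so the balance reaches zero during payment 20.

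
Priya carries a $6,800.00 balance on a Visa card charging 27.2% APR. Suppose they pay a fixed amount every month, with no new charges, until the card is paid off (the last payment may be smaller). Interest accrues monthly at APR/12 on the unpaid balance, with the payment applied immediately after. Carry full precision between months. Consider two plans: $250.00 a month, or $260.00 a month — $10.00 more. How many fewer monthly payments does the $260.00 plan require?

2 fewer payments

Monthly rate r = 27.2%/12 = 2.26667% = 0.0226667.
At $250.00/mo: n = ⌈−ln(1 − rB₀/P)/ln(1+r)⌉ = 43 payments (last $191.59); total interest = total paid − $6,800.00 = $3,891.59.
At $260.00/mo: 41 payments (last $22.94); total interest $3,622.94.
Payments saved = 43 − 41 = 2.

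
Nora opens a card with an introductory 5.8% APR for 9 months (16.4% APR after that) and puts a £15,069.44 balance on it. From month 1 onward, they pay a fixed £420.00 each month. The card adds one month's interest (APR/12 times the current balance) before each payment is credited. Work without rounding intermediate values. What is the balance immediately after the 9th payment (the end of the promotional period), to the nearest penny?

Promo months 1–9 at r₀ = 5.8%/12 = 0.00483333; months 10+ at r₁ = 16.4%/12 = 0.0136667.
After month 9: iterate B ← B·(1+r₀) − £420.00 for 9 months → £11,883.87.

£11,883.87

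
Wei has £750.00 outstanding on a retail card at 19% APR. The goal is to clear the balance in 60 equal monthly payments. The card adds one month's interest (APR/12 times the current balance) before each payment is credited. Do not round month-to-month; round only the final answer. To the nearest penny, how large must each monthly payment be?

£19.46

Monthly rate r = 19%/12 = 1.58333% = 0.0158333.
Level-payment amortization: P = B₀·r / (1 − (1+r)^(−n)) = 750.00·0.0158333 / (1 − 1.01583^(−60)).
Denominator 1 − (1+r)^(−60) = 0.610369967.
P = 11.875 / 0.610369967 ≈ 19.46.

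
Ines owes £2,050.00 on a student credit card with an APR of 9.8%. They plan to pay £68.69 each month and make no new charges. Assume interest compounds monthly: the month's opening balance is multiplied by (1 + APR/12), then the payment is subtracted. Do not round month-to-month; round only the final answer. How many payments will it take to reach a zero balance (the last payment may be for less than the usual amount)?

35 payments

Monthly rate r = 9.8%/12 = 0.816667% = 0.00816667.
Recurrence: B ← B·(1+r) − £68.69.
Month 1: interest £16.74; balance after payment £1,998.05.
Month 2: interest £16.32; balance after payment £1,945.68.
Closed form: n = −ln(1 − rB₀/P)/ln(1+r) = −ln(0.75627)/ln(1.00817) ≈ 34.346, so the balance reaches zero during payment 35.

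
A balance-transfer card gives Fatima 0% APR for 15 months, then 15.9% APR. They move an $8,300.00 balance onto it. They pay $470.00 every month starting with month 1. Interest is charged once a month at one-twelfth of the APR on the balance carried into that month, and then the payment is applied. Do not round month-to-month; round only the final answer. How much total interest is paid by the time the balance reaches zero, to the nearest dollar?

$32

Promo months 1–15 at r₀ = 0%/12 = 0; months 16+ at r₁ = 15.9%/12 = 0.01325.
After month 15 (no interest yet): B = $8,300.00 − 15·$470.00 = $1,250.00.
Then at r₁ with $470.00/mo: n₂ = −ln(1 − r₁·B/P)/ln(1+r₁) ≈ 2.73 → 3 more payments.
Total paid = 17·$470.00 + $341.58 = $8,331.58; interest = $8,331.58 − $8,300.00 = $31.58.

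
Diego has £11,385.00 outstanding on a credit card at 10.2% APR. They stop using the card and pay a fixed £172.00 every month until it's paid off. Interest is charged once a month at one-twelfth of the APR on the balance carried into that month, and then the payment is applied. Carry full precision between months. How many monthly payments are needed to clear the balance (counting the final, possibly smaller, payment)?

98 payments

Monthly rate r = 10.2%/12 = 0.85% = 0.0085.
Recurrence: B ← B·(1+r) − £172.00.
Month 1: interest £96.77; balance after payment £11,309.77.
Month 2: interest £96.13; balance after payment £11,233.91.
Closed form: n = −ln(1 − rB₀/P)/ln(1+r) = −ln(0.43737)/ln(1.0085) ≈ 97.704, so the balance reaches zero during payment 98.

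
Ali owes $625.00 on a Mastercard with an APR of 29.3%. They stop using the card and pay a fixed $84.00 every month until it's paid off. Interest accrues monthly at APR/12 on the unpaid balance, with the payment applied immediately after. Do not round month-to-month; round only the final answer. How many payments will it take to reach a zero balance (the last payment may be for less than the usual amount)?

9 payments

Monthly rate r = 29.3%/12 = 2.44167% = 0.0244167.
Recurrence: B ← B·(1+r) − $84.00.
Month 1: interest $15.26; balance after payment $556.26.
Month 2: interest $13.58; balance after payment $485.84.
Closed form: n = −ln(1 − rB₀/P)/ln(1+r) = −ln(0.81833)/ln(1.02442) ≈ 8.311, so the balance reaches zero during payment 9.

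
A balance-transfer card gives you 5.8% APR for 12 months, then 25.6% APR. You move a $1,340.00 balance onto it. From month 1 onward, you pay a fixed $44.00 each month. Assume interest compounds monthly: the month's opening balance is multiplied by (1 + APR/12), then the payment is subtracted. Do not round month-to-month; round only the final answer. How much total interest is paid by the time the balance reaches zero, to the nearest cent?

Promo months 1–12 at r₀ = 5.8%/12 = 0.00483333; months 13+ at r₁ = 25.6%/12 = 0.0213333.
After month 12: iterate B ← B·(1+r₀) − $44.00 for 12 months → $877.56.
Then at r₁ with $44.00/mo: n₂ = −ln(1 − r₁·B/P)/ln(1+r₁) ≈ 26.26 → 27 more payments.
Total paid = 38·$44.00 + $11.32 = $1,683.32; interest = $1,683.32 − $1,340.00 = $343.32.

$343.32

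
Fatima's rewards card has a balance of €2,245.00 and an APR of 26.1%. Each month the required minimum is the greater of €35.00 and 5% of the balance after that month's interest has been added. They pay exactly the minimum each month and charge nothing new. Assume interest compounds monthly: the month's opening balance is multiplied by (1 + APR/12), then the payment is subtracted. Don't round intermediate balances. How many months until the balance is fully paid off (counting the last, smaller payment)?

66 months

Monthly rate r = 26.1%/12 = 2.175% = 0.02175.
While 5% of the post-interest balance exceeds €35.00, each month B ← (B·(1+r))·(1 − 0.05), i.e. B shrinks by the factor (1+r)·0.95 = 0.97066.
This holds for months 1–40. Entering month 41 the balance is €682.25; 5% of the post-interest balance is now below €35.00, so the flat €35.00 minimum applies from here.
From month 41 a fixed €35.00 at rate r clears €682.25 in 26 more payments. Total: 40 + 26 = 66 months.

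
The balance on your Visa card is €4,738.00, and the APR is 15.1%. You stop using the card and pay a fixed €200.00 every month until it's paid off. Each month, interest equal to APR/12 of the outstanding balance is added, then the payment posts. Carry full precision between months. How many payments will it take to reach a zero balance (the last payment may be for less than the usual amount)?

29 months

Monthly rate r = 15.1%/12 = 1.25833% = 0.0125833.
Recurrence: B ← B·(1+r) − €200.00.
Month 1: interest €59.62; balance after payment €4,597.62.
Month 2: interest €57.85; balance after payment €4,455.47.
Closed form: n = −ln(1 − rB₀/P)/ln(1+r) = −ln(0.7019)/ln(1.01258) ≈ 28.306, so the balance reaches zero during payment 29.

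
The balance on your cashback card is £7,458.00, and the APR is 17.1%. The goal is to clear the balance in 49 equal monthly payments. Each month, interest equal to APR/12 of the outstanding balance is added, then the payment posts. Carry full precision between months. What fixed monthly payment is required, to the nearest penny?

Monthly rate r = 17.1%/12 = 1.425% = 0.01425.
Level-payment amortization: P = B₀·r / (1 − (1+r)^(−n)) = 7458.00·0.01425 / (1 − 1.01425^(−49)).
Denominator 1 − (1+r)^(−49) = 0.500087268.
P = 106.276 / 0.500087268 ≈ 212.52.

£212.52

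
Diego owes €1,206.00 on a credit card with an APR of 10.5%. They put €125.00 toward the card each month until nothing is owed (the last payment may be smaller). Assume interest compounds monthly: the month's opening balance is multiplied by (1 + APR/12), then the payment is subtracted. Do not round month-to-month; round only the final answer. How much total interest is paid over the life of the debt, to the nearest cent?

€59.53

Monthly rate r = 10.5%/12 = 0.875% = 0.00875.
Payoff takes n = ⌈−ln(1 − rB₀/P)/ln(1+r)⌉ = ⌈10.124⌉ = 11 payments; the last is €15.53.
Total paid = 10·€125.00 + €15.53 = €1,265.53.
Total interest = total paid − principal = €1,265.53 − €1,206.00 = €59.53.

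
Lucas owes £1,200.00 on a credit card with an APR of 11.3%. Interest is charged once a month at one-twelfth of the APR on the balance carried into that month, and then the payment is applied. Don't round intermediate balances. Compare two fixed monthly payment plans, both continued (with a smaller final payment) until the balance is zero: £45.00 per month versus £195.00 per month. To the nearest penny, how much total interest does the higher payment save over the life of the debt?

£146.17

Monthly rate r = 11.3%/12 = 0.941667% = 0.00941667.
At £45.00/mo: n = ⌈−ln(1 − rB₀/P)/ln(1+r)⌉ = 31 payments (last £38.37); total interest = total paid − £1,200.00 = £188.37.
At £195.00/mo: 7 payments (last £72.20); total interest £42.20.
Interest saved = £188.37 − £42.20 = £146.17.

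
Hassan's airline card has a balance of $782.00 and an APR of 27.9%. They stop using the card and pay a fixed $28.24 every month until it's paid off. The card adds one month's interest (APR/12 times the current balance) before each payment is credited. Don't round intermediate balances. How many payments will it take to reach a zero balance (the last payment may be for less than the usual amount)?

45 months

Monthly rate r = 27.9%/12 = 2.325% = 0.02325.
Recurrence: B ← B·(1+r) − $28.24.
Month 1: interest $18.18; balance after payment $771.94.
Month 2: interest $17.95; balance after payment $761.65.
Closed form: n = −ln(1 − rB₀/P)/ln(1+r) = −ln(0.35618)/ln(1.02325) ≈ 44.915, so the balance reaches zero during payment 45.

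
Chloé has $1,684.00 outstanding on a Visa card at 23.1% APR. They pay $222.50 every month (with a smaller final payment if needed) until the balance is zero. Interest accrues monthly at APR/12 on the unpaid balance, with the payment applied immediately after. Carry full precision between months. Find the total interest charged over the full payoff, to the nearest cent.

$153.93

Monthly rate r = 23.1%/12 = 1.925% = 0.01925.
Payoff takes n = ⌈−ln(1 − rB₀/P)/ln(1+r)⌉ = ⌈8.259⌉ = 9 payments; the last is $57.93.
Total paid = 8·$222.50 + $57.93 = $1,837.93.
Total interest = total paid − principal = $1,837.93 − $1,684.00 = $153.93.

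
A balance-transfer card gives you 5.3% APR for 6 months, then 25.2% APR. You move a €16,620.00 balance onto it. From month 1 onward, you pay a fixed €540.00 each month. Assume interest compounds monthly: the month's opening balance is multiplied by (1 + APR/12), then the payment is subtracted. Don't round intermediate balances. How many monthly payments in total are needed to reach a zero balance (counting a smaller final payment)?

Promo months 1–6 at r₀ = 5.3%/12 = 0.00441667; months 7+ at r₁ = 25.2%/12 = 0.021.
After month 6: iterate B ← B·(1+r₀) − €540.00 for 6 months → €13,789.34.
Then at r₁ with €540.00/mo: n₂ = −ln(1 − r₁·B/P)/ln(1+r₁) ≈ 36.97 → 37 more payments.

43 payments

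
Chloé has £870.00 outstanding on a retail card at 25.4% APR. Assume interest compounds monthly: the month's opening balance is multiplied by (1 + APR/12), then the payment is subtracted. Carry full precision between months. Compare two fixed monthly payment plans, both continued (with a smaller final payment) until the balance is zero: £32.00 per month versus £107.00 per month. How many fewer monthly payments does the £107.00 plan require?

Monthly rate r = 25.4%/12 = 2.11667% = 0.0211667.
At £32.00/mo: n = ⌈−ln(1 − rB₀/P)/ln(1+r)⌉ = 41 payments (last £28.96); total interest = total paid − £870.00 = £438.96.
At £107.00/mo: 10 payments (last £1.83); total interest £94.83.
Payments saved = 41 − 10 = 31.

31 fewer payments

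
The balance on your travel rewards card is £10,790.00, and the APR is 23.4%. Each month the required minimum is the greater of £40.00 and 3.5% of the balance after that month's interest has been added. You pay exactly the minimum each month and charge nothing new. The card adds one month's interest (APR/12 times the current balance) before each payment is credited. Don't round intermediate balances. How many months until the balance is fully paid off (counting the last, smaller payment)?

Monthly rate r = 23.4%/12 = 1.95% = 0.0195.
While 3.5% of the post-interest balance exceeds £40.00, each month B ← (B·(1+r))·(1 − 0.035), i.e. B shrinks by the factor (1+r)·0.965 = 0.98382.
This holds for months 1–139. Entering month 140 the balance is £1,117.23; 3.5% of the post-interest balance is now below £40.00, so the flat £40.00 minimum applies from here.
From month 140 a fixed £40.00 at rate r clears £1,117.23 in 41 more payments. Total: 139 + 41 = 180 months.

180 months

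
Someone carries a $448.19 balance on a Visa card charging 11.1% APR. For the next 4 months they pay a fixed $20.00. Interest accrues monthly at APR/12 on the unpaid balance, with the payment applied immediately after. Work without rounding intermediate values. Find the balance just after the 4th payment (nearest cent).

$383.89

Monthly rate r = 11.1%/12 = 0.925% = 0.00925.
Each month: B ← B·(1+r) − $20.00.
Month 1: interest $4.15; balance after payment $432.34.
Month 2: interest $4.00; balance after payment $416.33.
Month 3: interest $3.85; balance after payment $400.19.
Month 4: interest $3.70; balance after payment $383.89.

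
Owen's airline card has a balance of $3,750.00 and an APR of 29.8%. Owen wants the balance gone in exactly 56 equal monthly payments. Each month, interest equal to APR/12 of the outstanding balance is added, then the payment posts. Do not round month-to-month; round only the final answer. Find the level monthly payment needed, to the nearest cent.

Monthly rate r = 29.8%/12 = 2.48333% = 0.0248333.
Level-payment amortization: P = B₀·r / (1 − (1+r)^(−n)) = 3750.00·0.0248333 / (1 − 1.02483^(−56)).
Denominator 1 − (1+r)^(−56) = 0.746826404.
P = 93.125 / 0.746826404 ≈ 124.69.

$124.69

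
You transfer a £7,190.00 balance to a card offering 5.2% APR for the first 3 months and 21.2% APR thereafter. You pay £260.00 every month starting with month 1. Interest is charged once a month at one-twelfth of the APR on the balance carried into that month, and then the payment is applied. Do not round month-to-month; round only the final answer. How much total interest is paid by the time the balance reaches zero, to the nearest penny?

£2,243.94

Promo months 1–3 at r₀ = 5.2%/12 = 0.00433333; months 4+ at r₁ = 21.2%/12 = 0.0176667.
After month 3: iterate B ← B·(1+r₀) − £260.00 for 3 months → £6,500.49.
Then at r₁ with £260.00/mo: n₂ = −ln(1 − r₁·B/P)/ln(1+r₁) ≈ 33.28 → 34 more payments.
Total paid = 36·£260.00 + £73.94 = £9,433.94; interest = £9,433.94 − £7,190.00 = £2,243.94.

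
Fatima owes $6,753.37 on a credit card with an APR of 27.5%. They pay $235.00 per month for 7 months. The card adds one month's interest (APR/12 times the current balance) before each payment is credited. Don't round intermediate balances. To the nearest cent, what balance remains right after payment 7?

Monthly rate r = 27.5%/12 = 2.29167% = 0.0229167.
Each month: B ← B·(1+r) − $235.00.
Month 1: interest $154.76; balance after payment $6,673.13.
Month 2: interest $152.93; balance after payment $6,591.06.
Month 3: interest $151.05; balance after payment $6,507.11.
Month 4: interest $149.12; balance after payment $6,421.23.
Month 5: interest $147.15; balance after payment $6,333.38.
Month 6: interest $145.14; balance after payment $6,243.52.
Month 7: interest $143.08; balance after payment $6,151.60.

$6,151.60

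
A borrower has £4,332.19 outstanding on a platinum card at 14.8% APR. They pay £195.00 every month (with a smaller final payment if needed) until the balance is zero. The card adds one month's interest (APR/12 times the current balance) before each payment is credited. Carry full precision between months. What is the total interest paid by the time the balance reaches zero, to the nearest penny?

Monthly rate r = 14.8%/12 = 1.23333% = 0.0123333.
Payoff takes n = ⌈−ln(1 − rB₀/P)/ln(1+r)⌉ = ⌈26.123⌉ = 27 payments; the last is £24.03.
Total paid = 26·£195.00 + £24.03 = £5,094.03.
Total interest = total paid − principal = £5,094.03 − £4,332.19 = £761.84.

£761.84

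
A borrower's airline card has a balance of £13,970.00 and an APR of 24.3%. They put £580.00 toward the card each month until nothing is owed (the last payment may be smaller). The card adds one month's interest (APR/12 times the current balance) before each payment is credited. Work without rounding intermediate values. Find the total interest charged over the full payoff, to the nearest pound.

£5,384

Monthly rate r = 24.3%/12 = 2.025% = 0.02025.
Payoff takes n = ⌈−ln(1 − rB₀/P)/ln(1+r)⌉ = ⌈33.367⌉ = 34 payments; the last is £214.29.
Total paid = 33·£580.00 + £214.29 = £19,354.29.
Total interest = total paid − principal = £19,354.29 − £13,970.00 = £5,384.29.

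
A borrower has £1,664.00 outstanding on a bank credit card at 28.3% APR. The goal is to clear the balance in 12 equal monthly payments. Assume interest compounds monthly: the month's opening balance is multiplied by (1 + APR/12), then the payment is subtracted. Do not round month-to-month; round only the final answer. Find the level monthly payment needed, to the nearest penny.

Monthly rate r = 28.3%/12 = 2.35833% = 0.0235833.
Level-payment amortization: P = B₀·r / (1 − (1+r)^(−n)) = 1664.00·0.0235833 / (1 − 1.02358^(−12)).
Denominator 1 − (1+r)^(−12) = 0.244000461.
P = 39.2427 / 0.244000461 ≈ 160.83.

£160.83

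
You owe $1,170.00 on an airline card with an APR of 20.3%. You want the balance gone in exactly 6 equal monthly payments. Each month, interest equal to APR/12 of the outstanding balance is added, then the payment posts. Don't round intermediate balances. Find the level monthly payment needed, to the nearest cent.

Monthly rate r = 20.3%/12 = 1.69167% = 0.0169167.
Level-payment amortization: P = B₀·r / (1 − (1+r)^(−n)) = 1170.00·0.0169167 / (1 − 1.01692^(−6)).
Denominator 1 − (1+r)^(−6) = 0.0957514758.
P = 19.7925 / 0.0957514758 ≈ 206.71.

$206.71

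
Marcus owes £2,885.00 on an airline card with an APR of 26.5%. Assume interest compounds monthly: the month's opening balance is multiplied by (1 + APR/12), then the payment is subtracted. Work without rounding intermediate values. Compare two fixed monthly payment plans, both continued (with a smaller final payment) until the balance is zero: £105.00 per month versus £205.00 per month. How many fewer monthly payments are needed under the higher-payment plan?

Monthly rate r = 26.5%/12 = 2.20833% = 0.0220833.
At £105.00/mo: n = ⌈−ln(1 − rB₀/P)/ln(1+r)⌉ = 43 payments (last £76.86); total interest = total paid − £2,885.00 = £1,601.86.
At £205.00/mo: 18 payments (last £8.22); total interest £608.22.
Payments saved = 43 − 18 = 25.

25 fewer payments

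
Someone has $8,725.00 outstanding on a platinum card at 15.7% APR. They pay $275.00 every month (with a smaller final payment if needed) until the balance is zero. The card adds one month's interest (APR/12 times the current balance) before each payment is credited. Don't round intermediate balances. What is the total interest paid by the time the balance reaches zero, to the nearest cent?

Monthly rate r = 15.7%/12 = 1.30833% = 0.0130833.
Payoff takes n = ⌈−ln(1 − rB₀/P)/ln(1+r)⌉ = ⌈41.260⌉ = 42 payments; the last is $71.72.
Total paid = 41·$275.00 + $71.72 = $11,346.72.
Total interest = total paid − principal = $11,346.72 − $8,725.00 = $2,621.72.

$2,621.72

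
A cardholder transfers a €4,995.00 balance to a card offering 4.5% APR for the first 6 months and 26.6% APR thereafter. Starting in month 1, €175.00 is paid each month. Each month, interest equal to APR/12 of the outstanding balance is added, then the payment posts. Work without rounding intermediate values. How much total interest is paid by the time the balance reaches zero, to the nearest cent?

€1,795.22

Promo months 1–6 at r₀ = 4.5%/12 = 0.00375; months 7+ at r₁ = 26.6%/12 = 0.0221667.
After month 6: iterate B ← B·(1+r₀) − €175.00 for 6 months → €4,048.55.
Then at r₁ with €175.00/mo: n₂ = −ln(1 − r₁·B/P)/ln(1+r₁) ≈ 32.80 → 33 more payments.
Total paid = 38·€175.00 + €140.22 = €6,790.22; interest = €6,790.22 − €4,995.00 = €1,795.22.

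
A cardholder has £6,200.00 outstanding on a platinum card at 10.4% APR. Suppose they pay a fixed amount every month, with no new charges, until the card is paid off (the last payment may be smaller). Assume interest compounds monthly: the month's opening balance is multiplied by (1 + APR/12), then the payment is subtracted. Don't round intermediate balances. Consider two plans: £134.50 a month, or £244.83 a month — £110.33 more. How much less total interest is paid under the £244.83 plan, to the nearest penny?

Monthly rate r = 10.4%/12 = 0.866667% = 0.00866667.
At £134.50/mo: n = ⌈−ln(1 − rB₀/P)/ln(1+r)⌉ = 60 payments (last £13.61); total interest = total paid − £6,200.00 = £1,749.11.
At £244.83/mo: 29 payments (last £175.09); total interest £830.33.
Interest saved = £1,749.11 − £830.33 = £918.78.

£918.78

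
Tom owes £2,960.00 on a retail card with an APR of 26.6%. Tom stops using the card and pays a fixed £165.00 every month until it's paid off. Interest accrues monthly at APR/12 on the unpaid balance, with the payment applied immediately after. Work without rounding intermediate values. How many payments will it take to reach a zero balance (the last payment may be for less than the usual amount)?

24 months

Monthly rate r = 26.6%/12 = 2.21667% = 0.0221667.
Recurrence: B ← B·(1+r) − £165.00.
Month 1: interest £65.61; balance after payment £2,860.61.
Month 2: interest £63.41; balance after payment £2,759.02.
Closed form: n = −ln(1 − rB₀/P)/ln(1+r) = −ln(0.60234)/ln(1.02217) ≈ 23.121, so the balance reaches zero during payment 24.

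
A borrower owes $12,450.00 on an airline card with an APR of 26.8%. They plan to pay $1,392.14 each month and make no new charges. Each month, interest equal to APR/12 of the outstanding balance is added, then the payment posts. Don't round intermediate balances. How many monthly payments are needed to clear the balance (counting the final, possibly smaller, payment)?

Monthly rate r = 26.8%/12 = 2.23333% = 0.0223333.
Recurrence: B ← B·(1+r) − $1,392.14.
Month 1: interest $278.05; balance after payment $11,335.91.
Month 2: interest $253.17; balance after payment $10,196.94.
Closed form: n = −ln(1 − rB₀/P)/ln(1+r) = −ln(0.80027)/ln(1.02233) ≈ 10.087, so the balance reaches zero during payment 11.

11 payments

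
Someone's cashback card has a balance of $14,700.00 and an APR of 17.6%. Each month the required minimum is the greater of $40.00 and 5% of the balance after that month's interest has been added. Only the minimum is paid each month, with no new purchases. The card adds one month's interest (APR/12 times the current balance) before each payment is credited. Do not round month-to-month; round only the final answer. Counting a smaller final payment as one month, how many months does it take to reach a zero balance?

104 months

Monthly rate r = 17.6%/12 = 1.46667% = 0.0146667.
While 5% of the post-interest balance exceeds $40.00, each month B ← (B·(1+r))·(1 − 0.05), i.e. B shrinks by the factor (1+r)·0.95 = 0.96393.
This holds for months 1–80. Entering month 81 the balance is $778.17; 5% of the post-interest balance is now below $40.00, so the flat $40.00 minimum applies from here.
From month 81 a fixed $40.00 at rate r clears $778.17 in 24 more payments. Total: 80 + 24 = 104 months.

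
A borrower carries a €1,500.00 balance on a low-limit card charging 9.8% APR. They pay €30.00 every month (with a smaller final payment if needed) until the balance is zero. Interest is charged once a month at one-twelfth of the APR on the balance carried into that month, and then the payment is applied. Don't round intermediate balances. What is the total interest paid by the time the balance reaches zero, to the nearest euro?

€436

Monthly rate r = 9.8%/12 = 0.816667% = 0.00816667.
Payoff takes n = ⌈−ln(1 − rB₀/P)/ln(1+r)⌉ = ⌈64.525⌉ = 65 payments; the last is €15.77.
Total paid = 64·€30.00 + €15.77 = €1,935.77.
Total interest = total paid − principal = €1,935.77 − €1,500.00 = €435.77.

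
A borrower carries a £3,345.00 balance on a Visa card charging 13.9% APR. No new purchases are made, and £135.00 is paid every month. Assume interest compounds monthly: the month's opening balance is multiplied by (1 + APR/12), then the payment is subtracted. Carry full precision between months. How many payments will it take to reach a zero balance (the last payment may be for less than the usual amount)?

30 months

Monthly rate r = 13.9%/12 = 1.15833% = 0.0115833.
Recurrence: B ← B·(1+r) − £135.00.
Month 1: interest £38.75; balance after payment £3,248.75.
Month 2: interest £37.63; balance after payment £3,151.38.
Closed form: n = −ln(1 − rB₀/P)/ln(1+r) = −ln(0.71299)/ln(1.01158) ≈ 29.373, so the balance reaches zero during payment 30.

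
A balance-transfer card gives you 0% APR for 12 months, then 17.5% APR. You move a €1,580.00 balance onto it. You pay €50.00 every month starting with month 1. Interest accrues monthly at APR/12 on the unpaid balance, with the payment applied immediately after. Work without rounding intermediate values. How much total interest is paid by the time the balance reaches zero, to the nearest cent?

Promo months 1–12 at r₀ = 0%/12 = 0; months 13+ at r₁ = 17.5%/12 = 0.0145833.
After month 12 (no interest yet): B = €1,580.00 − 12·€50.00 = €980.00.
Then at r₁ with €50.00/mo: n₂ = −ln(1 − r₁·B/P)/ln(1+r₁) ≈ 23.25 → 24 more payments.
Total paid = 35·€50.00 + €12.65 = €1,762.65; interest = €1,762.65 − €1,580.00 = €182.65.

€182.65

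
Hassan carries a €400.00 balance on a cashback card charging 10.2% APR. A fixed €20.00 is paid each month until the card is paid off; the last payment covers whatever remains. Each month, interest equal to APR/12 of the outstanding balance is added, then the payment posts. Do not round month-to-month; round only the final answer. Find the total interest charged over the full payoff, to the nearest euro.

€40

Monthly rate r = 10.2%/12 = 0.85% = 0.0085.
Payoff takes n = ⌈−ln(1 − rB₀/P)/ln(1+r)⌉ = ⌈22.014⌉ = 23 payments; the last is €0.28.
Total paid = 22·€20.00 + €0.28 = €440.28.
Total interest = total paid − principal = €440.28 − €400.00 = €40.28.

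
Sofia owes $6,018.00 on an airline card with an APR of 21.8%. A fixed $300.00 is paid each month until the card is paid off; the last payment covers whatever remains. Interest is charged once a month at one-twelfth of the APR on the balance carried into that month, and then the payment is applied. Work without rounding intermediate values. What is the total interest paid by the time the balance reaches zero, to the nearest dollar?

Monthly rate r = 21.8%/12 = 1.81667% = 0.0181667.
Payoff takes n = ⌈−ln(1 − rB₀/P)/ln(1+r)⌉ = ⌈25.174⌉ = 26 payments; the last is $52.58.
Total paid = 25·$300.00 + $52.58 = $7,552.58.
Total interest = total paid − principal = $7,552.58 − $6,018.00 = $1,534.58.

$1,535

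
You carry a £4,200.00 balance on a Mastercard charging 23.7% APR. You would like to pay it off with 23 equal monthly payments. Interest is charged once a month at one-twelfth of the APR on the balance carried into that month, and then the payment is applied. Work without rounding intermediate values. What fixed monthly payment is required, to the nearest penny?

Monthly rate r = 23.7%/12 = 1.975% = 0.01975.
Level-payment amortization: P = B₀·r / (1 − (1+r)^(−n)) = 4200.00·0.01975 / (1 − 1.01975^(−23)).
Denominator 1 − (1+r)^(−23) = 0.362258648.
P = 82.95 / 0.362258648 ≈ 228.98.

£228.98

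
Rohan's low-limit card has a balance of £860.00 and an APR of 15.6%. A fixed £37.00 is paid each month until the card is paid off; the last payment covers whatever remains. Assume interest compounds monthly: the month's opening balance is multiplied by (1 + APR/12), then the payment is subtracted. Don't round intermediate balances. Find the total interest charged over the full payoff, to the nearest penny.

Monthly rate r = 15.6%/12 = 1.3% = 0.013.
Payoff takes n = ⌈−ln(1 − rB₀/P)/ln(1+r)⌉ = ⌈27.854⌉ = 28 payments; the last is £31.63.
Total paid = 27·£37.00 + £31.63 = £1,030.63.
Total interest = total paid − principal = £1,030.63 − £860.00 = £170.63.

£170.63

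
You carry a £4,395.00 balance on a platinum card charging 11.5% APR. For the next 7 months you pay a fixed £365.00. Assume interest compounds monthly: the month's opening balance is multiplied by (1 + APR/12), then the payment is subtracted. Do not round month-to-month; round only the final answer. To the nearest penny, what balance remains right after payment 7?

Monthly rate r = 11.5%/12 = 0.958333% = 0.00958333.
Each month: B ← B·(1+r) − £365.00.
Month 1: interest £42.12; balance after payment £4,072.12.
Month 2: interest £39.02; balance after payment £3,746.14.
Month 3: interest £35.90; balance after payment £3,417.04.
Month 4: interest £32.75; balance after payment £3,084.79.
Month 5: interest £29.56; balance after payment £2,749.35.
Month 6: interest £26.35; balance after payment £2,410.70.
Month 7: interest £23.10; balance after payment £2,068.80.

£2,068.80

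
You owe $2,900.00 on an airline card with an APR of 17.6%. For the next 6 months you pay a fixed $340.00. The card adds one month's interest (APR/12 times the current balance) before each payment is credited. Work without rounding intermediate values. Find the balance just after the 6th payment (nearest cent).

$1,048.46

Monthly rate r = 17.6%/12 = 1.46667% = 0.0146667.
Each month: B ← B·(1+r) − $340.00.
Month 1: interest $42.53; balance after payment $2,602.53.
Month 2: interest $38.17; balance after payment $2,300.70.
Month 3: interest $33.74; balance after payment $1,994.45.
Month 4: interest $29.25; balance after payment $1,683.70.
Month 5: interest $24.69; balance after payment $1,368.39.
Month 6: interest $20.07; balance after payment $1,048.46.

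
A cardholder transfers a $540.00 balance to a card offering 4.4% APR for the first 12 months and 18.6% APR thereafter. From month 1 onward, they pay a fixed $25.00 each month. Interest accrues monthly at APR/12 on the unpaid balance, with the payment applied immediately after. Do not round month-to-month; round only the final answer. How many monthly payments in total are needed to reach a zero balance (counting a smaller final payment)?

24 payments

Promo months 1–12 at r₀ = 4.4%/12 = 0.00366667; months 13+ at r₁ = 18.6%/12 = 0.0155.
After month 12: iterate B ← B·(1+r₀) − $25.00 for 12 months → $258.12.
Then at r₁ with $25.00/mo: n₂ = −ln(1 − r₁·B/P)/ln(1+r₁) ≈ 11.34 → 12 more payments.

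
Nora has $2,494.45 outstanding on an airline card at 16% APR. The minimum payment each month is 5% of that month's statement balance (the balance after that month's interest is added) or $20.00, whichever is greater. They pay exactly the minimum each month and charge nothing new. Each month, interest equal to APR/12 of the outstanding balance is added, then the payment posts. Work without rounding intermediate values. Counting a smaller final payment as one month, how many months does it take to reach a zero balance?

Monthly rate r = 16%/12 = 1.33333% = 0.0133333.
While 5% of the post-interest balance exceeds $20.00, each month B ← (B·(1+r))·(1 − 0.05), i.e. B shrinks by the factor (1+r)·0.95 = 0.96267.
This holds for months 1–49. Entering month 50 the balance is $386.63; 5% of the post-interest balance is now below $20.00, so the flat $20.00 minimum applies from here.
From month 50 a fixed $20.00 at rate r clears $386.63 in 23 more payments. Total: 49 + 23 = 72 months.

72 months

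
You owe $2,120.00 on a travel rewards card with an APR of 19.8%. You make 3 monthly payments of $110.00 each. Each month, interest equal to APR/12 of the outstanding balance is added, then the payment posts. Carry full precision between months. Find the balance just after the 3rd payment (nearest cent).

$1,891.21

Monthly rate r = 19.8%/12 = 1.65% = 0.0165.
Each month: B ← B·(1+r) − $110.00.
Month 1: interest $34.98; balance after payment $2,044.98.
Month 2: interest $33.74; balance after payment $1,968.72.
Month 3: interest $32.48; balance after payment $1,891.21.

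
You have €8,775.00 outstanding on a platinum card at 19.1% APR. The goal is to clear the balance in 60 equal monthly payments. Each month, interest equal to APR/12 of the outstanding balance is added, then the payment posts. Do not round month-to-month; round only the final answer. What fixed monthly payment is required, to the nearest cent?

€228.11

Monthly rate r = 19.1%/12 = 1.59167% = 0.0159167.
Level-payment amortization: P = B₀·r / (1 − (1+r)^(−n)) = 8775.00·0.0159167 / (1 − 1.01592^(−60)).
Denominator 1 − (1+r)^(−60) = 0.612282962.
P = 139.669 / 0.612282962 ≈ 228.11.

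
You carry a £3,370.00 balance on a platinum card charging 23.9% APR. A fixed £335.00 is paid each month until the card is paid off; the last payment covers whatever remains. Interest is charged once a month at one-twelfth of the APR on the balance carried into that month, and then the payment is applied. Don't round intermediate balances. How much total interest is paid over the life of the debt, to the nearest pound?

£429

Monthly rate r = 23.9%/12 = 1.99167% = 0.0199167.
Payoff takes n = ⌈−ln(1 − rB₀/P)/ln(1+r)⌉ = ⌈11.338⌉ = 12 payments; the last is £113.84.
Total paid = 11·£335.00 + £113.84 = £3,798.84.
Total interest = total paid − principal = £3,798.84 − £3,370.00 = £428.84.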